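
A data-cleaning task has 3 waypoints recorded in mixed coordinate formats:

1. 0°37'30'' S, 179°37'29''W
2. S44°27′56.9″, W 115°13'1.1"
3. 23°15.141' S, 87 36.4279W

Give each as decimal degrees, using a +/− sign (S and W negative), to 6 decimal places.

1. -0.625000, -179.624722
2. -44.465806, -115.216972
3. -23.252350, -87.607132

Point 1:
  Lat: 0 + 37/60 + 30/3600 = 0.6250000
  S → negative
  Lon: 179° + 37/60 + 29/3600 = 179 + 0.616667 + 0.008056 = 179.6247222
  W ⇒ negate
Point 2:
  Latitude: 44° + 27/60 + 56.9/3600 = 44 + 0.450000 + 0.015806 = 44.4658056
  S → negative
  Lon: 115 + 13/60 + 1.1/3600 = 115.2169722
  hemisphere W, so the sign is −
Point 3:
  Lat: 23 + 15.141/60 = 23.2523500
  S → negative
  λ: 87 + 36.4279/60 = 87.6071317
  W ⇒ negate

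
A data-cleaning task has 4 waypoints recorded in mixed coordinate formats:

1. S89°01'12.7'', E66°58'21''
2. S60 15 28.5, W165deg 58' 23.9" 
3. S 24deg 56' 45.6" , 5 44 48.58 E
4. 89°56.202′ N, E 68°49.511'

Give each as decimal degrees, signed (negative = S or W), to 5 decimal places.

1. -89.02019, 66.97250
2. -60.25792, -165.97331
3. -24.94600, 5.74683
4. 89.93670, 68.82518

Point 1:
  Latitude: 1′ + 12.7″ = 1.21167′; 89 + 1.21167/60 = 89.020194
  hemisphere S, so the sign is −
  Lon: 58′ + 21″ = 58.35000′; 66 + 58.35000/60 = 66.972500
  E ⇒ keep positive
Point 2:
  Lat: 60° + 15/60 + 28.5/3600 = 60 + 0.250000 + 0.007917 = 60.257917
  S → negative
  Lon: 58′ + 23.9″ = 58.39833′; 165 + 58.39833/60 = 165.973306
  W ⇒ negate
Point 3:
  Latitude: 24 + 56/60 + 45.6/3600 = 24.946000
  S ⇒ negate
  Longitude: 5 + 44/60 + 48.58/3600 = 5.746828
  E → positive
Point 4:
  Latitude: 89 + 56.202/60 = 89.936700
  N ⇒ keep positive
  Lon: 68 + 49.511/60 = 68.825183
  E → positive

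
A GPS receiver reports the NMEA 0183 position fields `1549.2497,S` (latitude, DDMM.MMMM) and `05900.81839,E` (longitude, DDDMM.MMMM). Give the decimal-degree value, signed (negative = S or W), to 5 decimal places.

-15.82083, 59.01364

φ: degrees = first 2 digits = 15, minutes = 49.2497; 15 + 49.2497/60 = 15.820828
S ⇒ negate
Longitude: degrees = first 3 digits = 59, minutes = 0.81839; 59 + 0.81839/60 = 59.013640
E → positive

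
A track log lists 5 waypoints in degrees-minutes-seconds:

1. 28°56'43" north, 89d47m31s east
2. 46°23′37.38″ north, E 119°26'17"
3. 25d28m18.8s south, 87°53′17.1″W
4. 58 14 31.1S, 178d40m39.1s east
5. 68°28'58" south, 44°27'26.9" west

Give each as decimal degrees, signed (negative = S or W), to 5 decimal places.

1. 28.94528, 89.79194
2. 46.39372, 119.43806
3. -25.47189, -87.88808
4. -58.24197, 178.67753
5. -68.48278, -44.45747

Point 1:
  Latitude: 56′ + 43″ = 56.71667′; 28 + 56.71667/60 = 28.945278
  N → positive
  Longitude: 89° + 47/60 + 31/3600 = 89 + 0.783333 + 0.008611 = 89.791944
  E → positive
Point 2:
  Lat: 46° + 23/60 + 37.38/3600 = 46 + 0.383333 + 0.010383 = 46.393717
  N → positive
  Longitude: 119° + 26/60 + 17/3600 = 119 + 0.433333 + 0.004722 = 119.438056
  E → positive
Point 3:
  φ: 25 + 28/60 + 18.8/3600 = 25.471889
  hemisphere S, so the sign is −
  Lon: 87° + 53/60 + 17.1/3600 = 87 + 0.883333 + 0.004750 = 87.888083
  W ⇒ negate
Point 4:
  φ: 14′ + 31.1″ = 14.51833′; 58 + 14.51833/60 = 58.241972
  S → negative
  λ: 178° + 40/60 + 39.1/3600 = 178 + 0.666667 + 0.010861 = 178.677528
  E → positive
Point 5:
  Lat: 68° + 28/60 + 58/3600 = 68 + 0.466667 + 0.016111 = 68.482778
  hemisphere S, so the sign is −
  Longitude: 44 + 27/60 + 26.9/3600 = 44.457472
  hemisphere W, so the sign is −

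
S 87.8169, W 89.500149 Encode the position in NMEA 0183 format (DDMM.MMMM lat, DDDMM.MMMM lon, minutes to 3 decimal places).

8749.014,S / 08930.009,W

Lat: fractional part 0.816900 → 49.01400 minutes
Lon: 89° + 0.500149 × 60 = 89° 30.00894′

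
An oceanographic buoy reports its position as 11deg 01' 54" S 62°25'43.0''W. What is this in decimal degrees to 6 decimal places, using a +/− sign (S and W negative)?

φ: 11 + 1/60 + 54/3600 = 11.0316667
S → negative
Lon: 62 + 25/60 + 43/3600 = 62.4286111
W → negative

-11.031667, -62.428611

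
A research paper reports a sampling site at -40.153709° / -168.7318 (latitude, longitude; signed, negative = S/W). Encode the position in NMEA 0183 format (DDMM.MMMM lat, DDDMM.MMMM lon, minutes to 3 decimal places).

4009.223,S / 16843.908,W

Latitude is negative → S; |value| = 40.153709
φ: fractional part 0.153709 → 9.22254 minutes
Longitude is negative → W; |value| = 168.731800
Lon: minutes = (168.731800 − 168) × 60 = 43.90800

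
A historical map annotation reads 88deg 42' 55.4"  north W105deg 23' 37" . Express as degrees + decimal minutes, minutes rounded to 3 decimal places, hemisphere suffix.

Lat: 42 + 55.4/60 = 42.92333′
Lon: seconds/60 = 0.61667; minutes = 23 + 0.61667 = 23.61667

88° 42.923′ N, 105° 23.617′ W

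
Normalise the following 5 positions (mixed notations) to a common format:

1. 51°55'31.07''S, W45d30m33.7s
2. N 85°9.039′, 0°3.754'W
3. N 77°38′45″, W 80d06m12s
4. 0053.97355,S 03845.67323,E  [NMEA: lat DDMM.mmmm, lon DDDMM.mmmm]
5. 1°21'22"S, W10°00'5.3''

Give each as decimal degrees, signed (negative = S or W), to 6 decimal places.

1. -51.925297, -45.509361
2. 85.150650, -0.062567
3. 77.645833, -80.103333
4. -0.899559, 38.761221
5. -1.356111, -10.001472

Point 1:
  φ: 51 + 55/60 + 31.07/3600 = 51.9252972
  S → negative
  λ: 45° + 30/60 + 33.7/3600 = 45 + 0.500000 + 0.009361 = 45.5093611
  hemisphere W, so the sign is −
Point 2:
  Latitude: 85 + 9.039/60 = 85.1506500
  N → positive
  Longitude: 0 + 3.754/60 = 0.0625667
  hemisphere W, so the sign is −
Point 3:
  Latitude: 77 + 38/60 + 45/3600 = 77.6458333
  N ⇒ keep positive
  Lon: 80° + 6/60 + 12/3600 = 80 + 0.100000 + 0.003333 = 80.1033333
  hemisphere W, so the sign is −
Point 4:
  Lat: split at 2 digits → 00° and 53.97355′; 0 + 53.97355/60 = 0.8995592
  S → negative
  Longitude: split at 3 digits → 038° and 45.67323′; 38 + 45.67323/60 = 38.7612205
  E → positive
Point 5:
  Lat: 1° + 21/60 + 22/3600 = 1 + 0.350000 + 0.006111 = 1.3561111
  S → negative
  Longitude: 0′ + 5.3″ = 0.08833′; 10 + 0.08833/60 = 10.0014722
  W ⇒ negate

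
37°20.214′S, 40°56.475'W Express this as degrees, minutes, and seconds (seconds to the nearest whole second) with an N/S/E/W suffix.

37°20′13″ S, 40°56′29″ W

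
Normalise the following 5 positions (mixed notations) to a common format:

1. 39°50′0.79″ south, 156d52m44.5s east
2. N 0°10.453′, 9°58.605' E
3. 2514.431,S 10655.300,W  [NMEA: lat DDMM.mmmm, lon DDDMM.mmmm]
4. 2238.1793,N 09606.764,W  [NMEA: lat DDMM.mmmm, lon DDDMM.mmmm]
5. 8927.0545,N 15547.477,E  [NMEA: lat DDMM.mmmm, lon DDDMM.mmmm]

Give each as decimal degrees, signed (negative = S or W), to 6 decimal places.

Point 1:
  φ: 39 + 50/60 + 0.79/3600 = 39.8335528
  hemisphere S, so the sign is −
  Longitude: 156 + 52/60 + 44.5/3600 = 156.8790278
  E → positive
Point 2:
  Lat: 0 + 10.453/60 = 0.1742167
  N ⇒ keep positive
  Lon: 58.605′ = 0.976750°; total 9.9767500
  E ⇒ keep positive
Point 3:
  Latitude: split at 2 digits → 25° and 14.431′; 25 + 14.431/60 = 25.2405167
  S ⇒ negate
  Longitude: degrees = first 3 digits = 106, minutes = 55.3; 106 + 55.3/60 = 106.9216667
  W ⇒ negate
Point 4:
  φ: degrees = first 2 digits = 22, minutes = 38.1793; 22 + 38.1793/60 = 22.6363217
  N → positive
  λ: degrees = first 3 digits = 96, minutes = 6.764; 96 + 6.764/60 = 96.1127333
  W ⇒ negate
Point 5:
  Lat: split at 2 digits → 89° and 27.0545′; 89 + 27.0545/60 = 89.4509083
  N ⇒ keep positive
  λ: split at 3 digits → 155° and 47.477′; 155 + 47.477/60 = 155.7912833
  E → positive

1. -39.833553, 156.879028
2. 0.174217, 9.976750
3. -25.240517, -106.921667
4. 22.636322, -96.112733
5. 89.450908, 155.791283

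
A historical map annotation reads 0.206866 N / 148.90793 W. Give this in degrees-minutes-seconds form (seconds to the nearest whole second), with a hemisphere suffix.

0°12′25″ N, 148°54′29″ W

φ: whole degrees 0; 12.41196′ → 12′ and 24.72″
Lon: whole degrees 148; 54.47580′ → 54′ and 28.55″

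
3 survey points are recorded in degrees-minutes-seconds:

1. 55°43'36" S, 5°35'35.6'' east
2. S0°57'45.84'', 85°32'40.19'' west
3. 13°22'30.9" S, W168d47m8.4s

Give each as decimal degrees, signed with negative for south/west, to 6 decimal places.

Point 1:
  φ: 43′ + 36″ = 43.60000′; 55 + 43.60000/60 = 55.7266667
  hemisphere S, so the sign is −
  Lon: 35′ + 35.6″ = 35.59333′; 5 + 35.59333/60 = 5.5932222
  E ⇒ keep positive
Point 2:
  φ: 0° + 57/60 + 45.84/3600 = 0 + 0.950000 + 0.012733 = 0.9627333
  S → negative
  Lon: 85° + 32/60 + 40.19/3600 = 85 + 0.533333 + 0.011164 = 85.5444972
  hemisphere W, so the sign is −
Point 3:
  Lat: 13 + 22/60 + 30.9/3600 = 13.3752500
  hemisphere S, so the sign is −
  Longitude: 168 + 47/60 + 8.4/3600 = 168.7856667
  W → negative

1. -55.726667, 5.593222
2. -0.962733, -85.544497
3. -13.375250, -168.785667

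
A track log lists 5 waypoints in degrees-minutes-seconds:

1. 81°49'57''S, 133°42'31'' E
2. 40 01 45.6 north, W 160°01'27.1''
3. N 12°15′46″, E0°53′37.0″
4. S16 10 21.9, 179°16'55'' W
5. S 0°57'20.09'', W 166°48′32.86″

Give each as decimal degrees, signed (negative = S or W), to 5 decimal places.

1. -81.83250, 133.70861
2. 40.02933, -160.02419
3. 12.26278, 0.89361
4. -16.17275, -179.28194
5. -0.95558, -166.80913

Point 1:
  φ: 81 + 49/60 + 57/3600 = 81.832500
  S ⇒ negate
  Longitude: 42′ + 31″ = 42.51667′; 133 + 42.51667/60 = 133.708611
  E → positive
Point 2:
  Latitude: 40° + 1/60 + 45.6/3600 = 40 + 0.016667 + 0.012667 = 40.029333
  N ⇒ keep positive
  Longitude: 160 + 1/60 + 27.1/3600 = 160.024194
  hemisphere W, so the sign is −
Point 3:
  Latitude: 12 + 15/60 + 46/3600 = 12.262778
  N → positive
  λ: 0 + 53/60 + 37/3600 = 0.893611
  E → positive
Point 4:
  φ: 16° + 10/60 + 21.9/3600 = 16 + 0.166667 + 0.006083 = 16.172750
  S → negative
  Lon: 179 + 16/60 + 55/3600 = 179.281944
  W → negative
Point 5:
  φ: 0° + 57/60 + 20.09/3600 = 0 + 0.950000 + 0.005581 = 0.955581
  hemisphere S, so the sign is −
  Lon: 166 + 48/60 + 32.86/3600 = 166.809128
  hemisphere W, so the sign is −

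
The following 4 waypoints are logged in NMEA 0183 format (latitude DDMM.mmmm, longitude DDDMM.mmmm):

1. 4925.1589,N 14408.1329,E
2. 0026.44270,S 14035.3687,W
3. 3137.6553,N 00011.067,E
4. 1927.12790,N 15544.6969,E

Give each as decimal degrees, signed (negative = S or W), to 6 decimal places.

Point 1:
  φ: split at 2 digits → 49° and 25.1589′; 49 + 25.1589/60 = 49.4193150
  N → positive
  Lon: split at 3 digits → 144° and 8.1329′; 144 + 8.1329/60 = 144.1355483
  E ⇒ keep positive
Point 2:
  φ: degrees = first 2 digits = 0, minutes = 26.4427; 0 + 26.4427/60 = 0.4407117
  S → negative
  Longitude: split at 3 digits → 140° and 35.3687′; 140 + 35.3687/60 = 140.5894783
  W → negative
Point 3:
  φ: degrees = first 2 digits = 31, minutes = 37.6553; 31 + 37.6553/60 = 31.6275883
  N → positive
  λ: degrees = first 3 digits = 0, minutes = 11.067; 0 + 11.067/60 = 0.1844500
  E ⇒ keep positive
Point 4:
  φ: split at 2 digits → 19° and 27.1279′; 19 + 27.1279/60 = 19.4521317
  N → positive
  λ: split at 3 digits → 155° and 44.6969′; 155 + 44.6969/60 = 155.7449483
  E ⇒ keep positive

1. 49.419315, 144.135548
2. -0.440712, -140.589478
3. 31.627588, 0.184450
4. 19.452132, 155.744948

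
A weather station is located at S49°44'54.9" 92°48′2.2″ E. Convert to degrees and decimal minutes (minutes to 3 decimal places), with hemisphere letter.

φ: 44 + 54.9/60 = 44.91500′
Longitude: 48 + 2.2/60 = 48.03667′

49° 44.915′ S, 92° 48.037′ E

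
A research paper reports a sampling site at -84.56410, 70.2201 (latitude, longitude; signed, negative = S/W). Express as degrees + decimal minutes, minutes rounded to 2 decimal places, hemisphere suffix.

84° 33.85′ S, 70° 13.21′ E

Latitude is negative → S; |value| = 84.564100
Latitude: minutes = (84.564100 − 84) × 60 = 33.8460
Lon: 70° + 0.220100 × 60 = 70° 13.2060′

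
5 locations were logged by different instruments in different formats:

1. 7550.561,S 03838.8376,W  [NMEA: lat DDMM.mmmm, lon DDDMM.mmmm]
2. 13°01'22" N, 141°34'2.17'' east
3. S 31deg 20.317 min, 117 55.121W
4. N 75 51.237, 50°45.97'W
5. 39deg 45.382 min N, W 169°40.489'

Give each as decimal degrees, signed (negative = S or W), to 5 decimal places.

Point 1:
  Lat: degrees = first 2 digits = 75, minutes = 50.561; 75 + 50.561/60 = 75.842683
  hemisphere S, so the sign is −
  Lon: degrees = first 3 digits = 38, minutes = 38.8376; 38 + 38.8376/60 = 38.647293
  W → negative
Point 2:
  Lat: 13° + 1/60 + 22/3600 = 13 + 0.016667 + 0.006111 = 13.022778
  N ⇒ keep positive
  Lon: 141 + 34/60 + 2.17/3600 = 141.567269
  E ⇒ keep positive
Point 3:
  Latitude: 20.317′ = 0.338617°; total 31.338617
  S ⇒ negate
  Longitude: 117 + 55.121/60 = 117.918683
  W ⇒ negate
Point 4:
  Lat: 75 + 51.237/60 = 75.853950
  N ⇒ keep positive
  λ: 45.97′ = 0.766167°; total 50.766167
  W → negative
Point 5:
  Lat: 45.382′ = 0.756367°; total 39.756367
  N ⇒ keep positive
  λ: 40.489′ = 0.674817°; total 169.674817
  hemisphere W, so the sign is −

1. -75.84268, -38.64729
2. 13.02278, 141.56727
3. -31.33862, -117.91868
4. 75.85395, -50.76617
5. 39.75637, -169.67482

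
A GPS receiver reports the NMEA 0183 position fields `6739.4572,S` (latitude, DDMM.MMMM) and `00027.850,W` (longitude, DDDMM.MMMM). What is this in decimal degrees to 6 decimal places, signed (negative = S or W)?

-67.657620, -0.464167

Lat: split at 2 digits → 67° and 39.4572′; 67 + 39.4572/60 = 67.6576200
hemisphere S, so the sign is −
Lon: split at 3 digits → 000° and 27.85′; 0 + 27.85/60 = 0.4641667
W → negative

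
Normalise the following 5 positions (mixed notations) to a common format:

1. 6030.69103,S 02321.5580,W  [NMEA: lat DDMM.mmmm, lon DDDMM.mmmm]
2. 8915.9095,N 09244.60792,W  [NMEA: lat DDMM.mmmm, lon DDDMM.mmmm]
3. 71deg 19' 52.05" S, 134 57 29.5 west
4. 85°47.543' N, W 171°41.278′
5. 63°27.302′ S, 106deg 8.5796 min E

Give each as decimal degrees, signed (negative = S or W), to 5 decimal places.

1. -60.51152, -23.35930
2. 89.26516, -92.74347
3. -71.33113, -134.95819
4. 85.79238, -171.68797
5. -63.45503, 106.14299

Point 1:
  Latitude: degrees = first 2 digits = 60, minutes = 30.69103; 60 + 30.69103/60 = 60.511517
  S → negative
  λ: split at 3 digits → 023° and 21.558′; 23 + 21.558/60 = 23.359300
  W ⇒ negate
Point 2:
  φ: degrees = first 2 digits = 89, minutes = 15.9095; 89 + 15.9095/60 = 89.265158
  N ⇒ keep positive
  λ: degrees = first 3 digits = 92, minutes = 44.60792; 92 + 44.60792/60 = 92.743465
  W ⇒ negate
Point 3:
  Lat: 71° + 19/60 + 52.05/3600 = 71 + 0.316667 + 0.014458 = 71.331125
  hemisphere S, so the sign is −
  Longitude: 134° + 57/60 + 29.5/3600 = 134 + 0.950000 + 0.008194 = 134.958194
  hemisphere W, so the sign is −
Point 4:
  φ: 47.543′ = 0.792383°; total 85.792383
  N ⇒ keep positive
  Longitude: 41.278′ = 0.687967°; total 171.687967
  W ⇒ negate
Point 5:
  φ: 63 + 27.302/60 = 63.455033
  hemisphere S, so the sign is −
  λ: 8.5796′ = 0.142993°; total 106.142993
  E → positive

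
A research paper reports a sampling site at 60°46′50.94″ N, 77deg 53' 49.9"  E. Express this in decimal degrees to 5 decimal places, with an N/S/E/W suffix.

60.78082° N, 77.89719° E

Latitude: 46′ + 50.94″ = 46.84900′; 60 + 46.84900/60 = 60.780817
Lon: 77° + 53/60 + 49.9/3600 = 77 + 0.883333 + 0.013861 = 77.897194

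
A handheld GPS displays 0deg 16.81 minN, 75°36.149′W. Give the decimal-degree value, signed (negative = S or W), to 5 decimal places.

Latitude: 0 + 16.81/60 = 0.280167
N → positive
Longitude: 36.149′ = 0.602483°; total 75.602483
W ⇒ negate

0.28017, -75.60248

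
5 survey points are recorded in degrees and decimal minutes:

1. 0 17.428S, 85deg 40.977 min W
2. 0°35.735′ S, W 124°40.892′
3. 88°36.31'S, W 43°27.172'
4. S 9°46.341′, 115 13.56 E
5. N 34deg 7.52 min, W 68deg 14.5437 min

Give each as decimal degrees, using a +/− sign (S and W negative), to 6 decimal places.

Point 1:
  Latitude: 17.428′ = 0.290467°; total 0.2904667
  S ⇒ negate
  Longitude: 85 + 40.977/60 = 85.6829500
  hemisphere W, so the sign is −
Point 2:
  Latitude: 0 + 35.735/60 = 0.5955833
  S → negative
  Lon: 124 + 40.892/60 = 124.6815333
  W → negative
Point 3:
  φ: 36.31′ = 0.605167°; total 88.6051667
  S ⇒ negate
  Lon: 43 + 27.172/60 = 43.4528667
  hemisphere W, so the sign is −
Point 4:
  φ: 46.341′ = 0.772350°; total 9.7723500
  hemisphere S, so the sign is −
  Lon: 115 + 13.56/60 = 115.2260000
  E → positive
Point 5:
  Latitude: 34 + 7.52/60 = 34.1253333
  N → positive
  Longitude: 68 + 14.5437/60 = 68.2423950
  W → negative

1. -0.290467, -85.682950
2. -0.595583, -124.681533
3. -88.605167, -43.452867
4. -9.772350, 115.226000
5. 34.125333, -68.242395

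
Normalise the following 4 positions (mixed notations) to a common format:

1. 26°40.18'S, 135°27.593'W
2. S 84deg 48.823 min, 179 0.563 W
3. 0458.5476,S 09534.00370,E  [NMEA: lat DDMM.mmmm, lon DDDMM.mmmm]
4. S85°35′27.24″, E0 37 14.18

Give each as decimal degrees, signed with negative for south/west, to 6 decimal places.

1. -26.669667, -135.459883
2. -84.813717, -179.009383
3. -4.975793, 95.566728
4. -85.590900, 0.620606

Point 1:
  Lat: 40.18′ = 0.669667°; total 26.6696667
  S ⇒ negate
  Longitude: 135 + 27.593/60 = 135.4598833
  hemisphere W, so the sign is −
Point 2:
  Latitude: 48.823′ = 0.813717°; total 84.8137167
  S → negative
  λ: 0.563′ = 0.009383°; total 179.0093833
  W → negative
Point 3:
  Lat: degrees = first 2 digits = 4, minutes = 58.5476; 4 + 58.5476/60 = 4.9757933
  S ⇒ negate
  Longitude: split at 3 digits → 095° and 34.0037′; 95 + 34.0037/60 = 95.5667283
  E ⇒ keep positive
Point 4:
  φ: 35′ + 27.24″ = 35.45400′; 85 + 35.45400/60 = 85.5909000
  S → negative
  Longitude: 0 + 37/60 + 14.18/3600 = 0.6206056
  E → positive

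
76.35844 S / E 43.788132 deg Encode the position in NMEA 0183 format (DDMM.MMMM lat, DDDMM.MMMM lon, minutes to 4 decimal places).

Lat: minutes = (76.358440 − 76) × 60 = 21.506400
Longitude: 43° + 0.788132 × 60 = 43° 47.287920′

7621.5064,S / 04347.2879,E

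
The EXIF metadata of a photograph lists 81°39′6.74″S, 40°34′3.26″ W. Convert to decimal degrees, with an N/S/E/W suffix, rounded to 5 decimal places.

81.65187° S, 40.56757° W

Latitude: 39′ + 6.74″ = 39.11233′; 81 + 39.11233/60 = 81.651872
Longitude: 34′ + 3.26″ = 34.05433′; 40 + 34.05433/60 = 40.567572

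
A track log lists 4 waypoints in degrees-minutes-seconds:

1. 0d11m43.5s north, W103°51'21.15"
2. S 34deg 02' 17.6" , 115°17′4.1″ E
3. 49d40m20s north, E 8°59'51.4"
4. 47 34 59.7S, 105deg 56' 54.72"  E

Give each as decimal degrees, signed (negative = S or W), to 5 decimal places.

1. 0.19542, -103.85588
2. -34.03822, 115.28447
3. 49.67222, 8.99761
4. -47.58325, 105.94853

Point 1:
  Latitude: 0° + 11/60 + 43.5/3600 = 0 + 0.183333 + 0.012083 = 0.195417
  N → positive
  Lon: 103° + 51/60 + 21.15/3600 = 103 + 0.850000 + 0.005875 = 103.855875
  W ⇒ negate
Point 2:
  Latitude: 34 + 2/60 + 17.6/3600 = 34.038222
  hemisphere S, so the sign is −
  Longitude: 17′ + 4.1″ = 17.06833′; 115 + 17.06833/60 = 115.284472
  E ⇒ keep positive
Point 3:
  Latitude: 40′ + 20″ = 40.33333′; 49 + 40.33333/60 = 49.672222
  N → positive
  Lon: 59′ + 51.4″ = 59.85667′; 8 + 59.85667/60 = 8.997611
  E ⇒ keep positive
Point 4:
  Latitude: 47 + 34/60 + 59.7/3600 = 47.583250
  S ⇒ negate
  λ: 105° + 56/60 + 54.72/3600 = 105 + 0.933333 + 0.015200 = 105.948533
  E ⇒ keep positive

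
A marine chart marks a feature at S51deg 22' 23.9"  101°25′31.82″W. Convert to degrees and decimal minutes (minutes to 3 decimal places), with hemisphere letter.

Lat: seconds/60 = 0.39833; minutes = 22 + 0.39833 = 22.39833
Lon: 25 + 31.82/60 = 25.53033′

51° 22.398′ S, 101° 25.530′ W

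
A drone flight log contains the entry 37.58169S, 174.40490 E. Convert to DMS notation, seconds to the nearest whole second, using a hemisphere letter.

Latitude: 0.581690° → 34.90140′; 0.90140 × 60 = 54.08″
Longitude: 0.404900° → 24.29400′; 0.29400 × 60 = 17.64″

37°34′54″ S, 174°24′18″ E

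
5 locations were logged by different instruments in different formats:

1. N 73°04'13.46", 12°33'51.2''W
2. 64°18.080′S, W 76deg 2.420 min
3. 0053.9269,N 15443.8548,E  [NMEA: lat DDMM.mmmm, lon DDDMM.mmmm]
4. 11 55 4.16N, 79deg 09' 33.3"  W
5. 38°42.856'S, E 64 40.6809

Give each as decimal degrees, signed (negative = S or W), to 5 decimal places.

1. 73.07041, -12.56422
2. -64.30133, -76.04033
3. 0.89878, 154.73091
4. 11.91782, -79.15925
5. -38.71427, 64.67802

Point 1:
  φ: 73° + 4/60 + 13.46/3600 = 73 + 0.066667 + 0.003739 = 73.070406
  N ⇒ keep positive
  λ: 33′ + 51.2″ = 33.85333′; 12 + 33.85333/60 = 12.564222
  W → negative
Point 2:
  φ: 64 + 18.08/60 = 64.301333
  hemisphere S, so the sign is −
  λ: 2.42′ = 0.040333°; total 76.040333
  W ⇒ negate
Point 3:
  Lat: degrees = first 2 digits = 0, minutes = 53.9269; 0 + 53.9269/60 = 0.898782
  N → positive
  Lon: degrees = first 3 digits = 154, minutes = 43.8548; 154 + 43.8548/60 = 154.730913
  E → positive
Point 4:
  φ: 11° + 55/60 + 4.16/3600 = 11 + 0.916667 + 0.001156 = 11.917822
  N ⇒ keep positive
  Longitude: 9′ + 33.3″ = 9.55500′; 79 + 9.55500/60 = 79.159250
  W → negative
Point 5:
  Lat: 38 + 42.856/60 = 38.714267
  hemisphere S, so the sign is −
  λ: 64 + 40.6809/60 = 64.678015
  E ⇒ keep positive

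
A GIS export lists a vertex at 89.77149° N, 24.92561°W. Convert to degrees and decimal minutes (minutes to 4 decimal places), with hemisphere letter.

89° 46.2894′ N, 24° 55.5366′ W

Lat: 89° + 0.771490 × 60 = 89° 46.289400′
λ: fractional part 0.925610 → 55.536600 minutes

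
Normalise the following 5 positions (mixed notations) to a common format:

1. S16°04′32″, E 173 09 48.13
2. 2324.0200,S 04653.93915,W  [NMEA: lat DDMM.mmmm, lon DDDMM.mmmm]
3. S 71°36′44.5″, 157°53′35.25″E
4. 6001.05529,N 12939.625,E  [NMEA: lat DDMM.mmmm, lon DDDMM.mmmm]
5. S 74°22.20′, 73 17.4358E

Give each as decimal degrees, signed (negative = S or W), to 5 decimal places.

1. -16.07556, 173.16337
2. -23.40033, -46.89899
3. -71.61236, 157.89313
4. 60.01759, 129.66042
5. -74.37000, 73.29060

Point 1:
  Latitude: 16 + 4/60 + 32/3600 = 16.075556
  S ⇒ negate
  Longitude: 9′ + 48.13″ = 9.80217′; 173 + 9.80217/60 = 173.163369
  E ⇒ keep positive
Point 2:
  Lat: split at 2 digits → 23° and 24.02′; 23 + 24.02/60 = 23.400333
  hemisphere S, so the sign is −
  Lon: split at 3 digits → 046° and 53.93915′; 46 + 53.93915/60 = 46.898986
  hemisphere W, so the sign is −
Point 3:
  Latitude: 71° + 36/60 + 44.5/3600 = 71 + 0.600000 + 0.012361 = 71.612361
  S ⇒ negate
  λ: 157° + 53/60 + 35.25/3600 = 157 + 0.883333 + 0.009792 = 157.893125
  E ⇒ keep positive
Point 4:
  Latitude: degrees = first 2 digits = 60, minutes = 1.05529; 60 + 1.05529/60 = 60.017588
  N ⇒ keep positive
  Longitude: degrees = first 3 digits = 129, minutes = 39.625; 129 + 39.625/60 = 129.660417
  E ⇒ keep positive
Point 5:
  Latitude: 74 + 22.2/60 = 74.370000
  hemisphere S, so the sign is −
  Lon: 73 + 17.4358/60 = 73.290597
  E → positive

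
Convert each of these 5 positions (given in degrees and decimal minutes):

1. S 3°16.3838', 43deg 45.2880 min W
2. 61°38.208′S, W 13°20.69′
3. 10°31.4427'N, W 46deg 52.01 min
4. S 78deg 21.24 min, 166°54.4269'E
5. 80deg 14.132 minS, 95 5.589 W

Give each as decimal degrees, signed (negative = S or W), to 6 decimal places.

Point 1:
  φ: 16.3838′ = 0.273063°; total 3.2730633
  hemisphere S, so the sign is −
  Lon: 45.288′ = 0.754800°; total 43.7548000
  W → negative
Point 2:
  Lat: 38.208′ = 0.636800°; total 61.6368000
  S ⇒ negate
  λ: 13 + 20.69/60 = 13.3448333
  W → negative
Point 3:
  φ: 31.4427′ = 0.524045°; total 10.5240450
  N ⇒ keep positive
  Longitude: 46 + 52.01/60 = 46.8668333
  W ⇒ negate
Point 4:
  Lat: 21.24′ = 0.354000°; total 78.3540000
  S → negative
  Longitude: 54.4269′ = 0.907115°; total 166.9071150
  E → positive
Point 5:
  φ: 14.132′ = 0.235533°; total 80.2355333
  S → negative
  λ: 5.589′ = 0.093150°; total 95.0931500
  W ⇒ negate

1. -3.273063, -43.754800
2. -61.636800, -13.344833
3. 10.524045, -46.866833
4. -78.354000, 166.907115
5. -80.235533, -95.093150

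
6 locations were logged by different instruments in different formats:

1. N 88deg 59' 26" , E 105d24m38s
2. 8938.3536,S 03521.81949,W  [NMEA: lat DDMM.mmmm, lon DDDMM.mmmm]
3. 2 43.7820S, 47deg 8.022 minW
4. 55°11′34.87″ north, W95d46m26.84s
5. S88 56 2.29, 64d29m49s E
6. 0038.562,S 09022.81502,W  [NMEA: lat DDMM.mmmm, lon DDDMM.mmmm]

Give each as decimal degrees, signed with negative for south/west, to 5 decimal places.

Point 1:
  φ: 59′ + 26″ = 59.43333′; 88 + 59.43333/60 = 88.990556
  N → positive
  Lon: 105 + 24/60 + 38/3600 = 105.410556
  E ⇒ keep positive
Point 2:
  φ: degrees = first 2 digits = 89, minutes = 38.3536; 89 + 38.3536/60 = 89.639227
  S ⇒ negate
  Lon: split at 3 digits → 035° and 21.81949′; 35 + 21.81949/60 = 35.363658
  W → negative
Point 3:
  Lat: 43.782′ = 0.729700°; total 2.729700
  S → negative
  Lon: 47 + 8.022/60 = 47.133700
  W ⇒ negate
Point 4:
  Lat: 55 + 11/60 + 34.87/3600 = 55.193019
  N → positive
  Longitude: 46′ + 26.84″ = 46.44733′; 95 + 46.44733/60 = 95.774122
  W ⇒ negate
Point 5:
  φ: 88 + 56/60 + 2.29/3600 = 88.933969
  S ⇒ negate
  λ: 29′ + 49″ = 29.81667′; 64 + 29.81667/60 = 64.496944
  E → positive
Point 6:
  Latitude: degrees = first 2 digits = 0, minutes = 38.562; 0 + 38.562/60 = 0.642700
  S ⇒ negate
  Longitude: degrees = first 3 digits = 90, minutes = 22.81502; 90 + 22.81502/60 = 90.380250
  W ⇒ negate

1. 88.99056, 105.41056
2. -89.63923, -35.36366
3. -2.72970, -47.13370
4. 55.19302, -95.77412
5. -88.93397, 64.49694
6. -0.64270, -90.38025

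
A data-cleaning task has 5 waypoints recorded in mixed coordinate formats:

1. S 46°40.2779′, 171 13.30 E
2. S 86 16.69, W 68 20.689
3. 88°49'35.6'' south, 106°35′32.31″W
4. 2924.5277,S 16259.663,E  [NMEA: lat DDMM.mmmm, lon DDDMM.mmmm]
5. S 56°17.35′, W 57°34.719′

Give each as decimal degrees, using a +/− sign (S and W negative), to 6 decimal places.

1. -46.671298, 171.221667
2. -86.278167, -68.344817
3. -88.826556, -106.592308
4. -29.408795, 162.994383
5. -56.289167, -57.578650

Point 1:
  Latitude: 46 + 40.2779/60 = 46.6712983
  hemisphere S, so the sign is −
  Lon: 171 + 13.3/60 = 171.2216667
  E → positive
Point 2:
  φ: 86 + 16.69/60 = 86.2781667
  S ⇒ negate
  λ: 68 + 20.689/60 = 68.3448167
  hemisphere W, so the sign is −
Point 3:
  Lat: 88 + 49/60 + 35.6/3600 = 88.8265556
  S → negative
  Longitude: 106 + 35/60 + 32.31/3600 = 106.5923083
  hemisphere W, so the sign is −
Point 4:
  Lat: degrees = first 2 digits = 29, minutes = 24.5277; 29 + 24.5277/60 = 29.4087950
  hemisphere S, so the sign is −
  λ: degrees = first 3 digits = 162, minutes = 59.663; 162 + 59.663/60 = 162.9943833
  E → positive
Point 5:
  φ: 17.35′ = 0.289167°; total 56.2891667
  S ⇒ negate
  Lon: 57 + 34.719/60 = 57.5786500
  hemisphere W, so the sign is −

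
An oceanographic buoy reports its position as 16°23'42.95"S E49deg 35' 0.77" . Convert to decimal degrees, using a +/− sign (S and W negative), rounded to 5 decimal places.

-16.39526, 49.58355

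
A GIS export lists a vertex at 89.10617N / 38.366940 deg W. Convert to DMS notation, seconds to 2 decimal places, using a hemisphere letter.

89°06′22.21″ N, 38°22′0.98″ W

Latitude: 0.106170° → 6.37020′; 0.37020 × 60 = 22.2120″
Longitude: 0.366940 × 60 = 22.01640′ → 22′, remainder × 60 = 0.9840″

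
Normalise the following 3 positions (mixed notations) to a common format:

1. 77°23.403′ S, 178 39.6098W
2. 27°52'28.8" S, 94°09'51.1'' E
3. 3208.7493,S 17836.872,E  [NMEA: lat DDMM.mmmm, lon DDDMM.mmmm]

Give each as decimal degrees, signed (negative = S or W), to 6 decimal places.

Point 1:
  φ: 23.403′ = 0.390050°; total 77.3900500
  S ⇒ negate
  Lon: 178 + 39.6098/60 = 178.6601633
  hemisphere W, so the sign is −
Point 2:
  Latitude: 52′ + 28.8″ = 52.48000′; 27 + 52.48000/60 = 27.8746667
  S ⇒ negate
  Lon: 94 + 9/60 + 51.1/3600 = 94.1641944
  E → positive
Point 3:
  Latitude: degrees = first 2 digits = 32, minutes = 8.7493; 32 + 8.7493/60 = 32.1458217
  S ⇒ negate
  Lon: split at 3 digits → 178° and 36.872′; 178 + 36.872/60 = 178.6145333
  E ⇒ keep positive

1. -77.390050, -178.660163
2. -27.874667, 94.164194
3. -32.145822, 178.614533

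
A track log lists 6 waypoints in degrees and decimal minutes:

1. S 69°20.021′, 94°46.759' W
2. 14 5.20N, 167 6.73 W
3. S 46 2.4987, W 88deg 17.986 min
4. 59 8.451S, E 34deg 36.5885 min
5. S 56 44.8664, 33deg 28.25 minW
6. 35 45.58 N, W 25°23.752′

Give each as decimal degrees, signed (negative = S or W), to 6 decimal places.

Point 1:
  Lat: 20.021′ = 0.333683°; total 69.3336833
  S → negative
  Lon: 94 + 46.759/60 = 94.7793167
  W → negative
Point 2:
  Lat: 14 + 5.2/60 = 14.0866667
  N → positive
  Lon: 167 + 6.73/60 = 167.1121667
  W ⇒ negate
Point 3:
  Latitude: 2.4987′ = 0.041645°; total 46.0416450
  S → negative
  λ: 88 + 17.986/60 = 88.2997667
  hemisphere W, so the sign is −
Point 4:
  Latitude: 59 + 8.451/60 = 59.1408500
  hemisphere S, so the sign is −
  λ: 34 + 36.5885/60 = 34.6098083
  E → positive
Point 5:
  Lat: 44.8664′ = 0.747773°; total 56.7477733
  hemisphere S, so the sign is −
  Lon: 33 + 28.25/60 = 33.4708333
  hemisphere W, so the sign is −
Point 6:
  φ: 35 + 45.58/60 = 35.7596667
  N ⇒ keep positive
  Lon: 23.752′ = 0.395867°; total 25.3958667
  W → negative

1. -69.333683, -94.779317
2. 14.086667, -167.112167
3. -46.041645, -88.299767
4. -59.140850, 34.609808
5. -56.747773, -33.470833
6. 35.759667, -25.395867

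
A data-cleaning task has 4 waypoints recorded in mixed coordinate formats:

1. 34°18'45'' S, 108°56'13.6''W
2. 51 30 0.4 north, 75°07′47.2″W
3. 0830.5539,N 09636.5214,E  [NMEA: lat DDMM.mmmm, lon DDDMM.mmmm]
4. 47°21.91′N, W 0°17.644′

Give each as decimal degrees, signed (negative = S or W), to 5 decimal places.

1. -34.31250, -108.93711
2. 51.50011, -75.12978
3. 8.50923, 96.60869
4. 47.36517, -0.29407

Point 1:
  Lat: 18′ + 45″ = 18.75000′; 34 + 18.75000/60 = 34.312500
  S ⇒ negate
  λ: 108 + 56/60 + 13.6/3600 = 108.937111
  W → negative
Point 2:
  Lat: 30′ + 0.4″ = 30.00667′; 51 + 30.00667/60 = 51.500111
  N → positive
  Lon: 75° + 7/60 + 47.2/3600 = 75 + 0.116667 + 0.013111 = 75.129778
  W ⇒ negate
Point 3:
  φ: degrees = first 2 digits = 8, minutes = 30.5539; 8 + 30.5539/60 = 8.509232
  N ⇒ keep positive
  λ: split at 3 digits → 096° and 36.5214′; 96 + 36.5214/60 = 96.608690
  E ⇒ keep positive
Point 4:
  Latitude: 21.91′ = 0.365167°; total 47.365167
  N ⇒ keep positive
  Lon: 0 + 17.644/60 = 0.294067
  W → negative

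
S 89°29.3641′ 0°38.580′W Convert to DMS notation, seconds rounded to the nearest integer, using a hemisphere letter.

89°29′22″ S, 0°38′35″ W

φ: 29.36410′ → 29′ and 0.36410 × 60 = 21.85″
Lon: 38.58000′ → 38′ and 0.58000 × 60 = 34.80″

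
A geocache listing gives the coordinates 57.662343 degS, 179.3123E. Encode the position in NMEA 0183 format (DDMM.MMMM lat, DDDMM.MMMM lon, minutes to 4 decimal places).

5739.7406,S / 17918.7380,E

Lat: fractional part 0.662343 → 39.740580 minutes
λ: 179° + 0.312300 × 60 = 179° 18.738000′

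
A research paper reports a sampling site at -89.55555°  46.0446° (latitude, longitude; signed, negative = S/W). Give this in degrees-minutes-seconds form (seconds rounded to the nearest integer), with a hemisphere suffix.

89°33′20″ S, 46°02′41″ E

Latitude is negative → S; |value| = 89.555550
Latitude: 0.555550 × 60 = 33.33300′ → 33′, remainder × 60 = 19.98″
Longitude: whole degrees 46; 2.67600′ → 2′ and 40.56″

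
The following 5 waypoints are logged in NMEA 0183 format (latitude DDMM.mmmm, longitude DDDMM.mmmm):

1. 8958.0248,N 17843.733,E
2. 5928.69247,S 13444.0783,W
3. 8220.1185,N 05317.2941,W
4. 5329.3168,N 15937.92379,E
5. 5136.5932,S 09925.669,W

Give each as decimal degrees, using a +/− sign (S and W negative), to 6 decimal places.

Point 1:
  φ: degrees = first 2 digits = 89, minutes = 58.0248; 89 + 58.0248/60 = 89.9670800
  N → positive
  Longitude: degrees = first 3 digits = 178, minutes = 43.733; 178 + 43.733/60 = 178.7288833
  E ⇒ keep positive
Point 2:
  Lat: split at 2 digits → 59° and 28.69247′; 59 + 28.69247/60 = 59.4782078
  hemisphere S, so the sign is −
  λ: degrees = first 3 digits = 134, minutes = 44.0783; 134 + 44.0783/60 = 134.7346383
  W → negative
Point 3:
  φ: split at 2 digits → 82° and 20.1185′; 82 + 20.1185/60 = 82.3353083
  N → positive
  Lon: split at 3 digits → 053° and 17.2941′; 53 + 17.2941/60 = 53.2882350
  W → negative
Point 4:
  Lat: split at 2 digits → 53° and 29.3168′; 53 + 29.3168/60 = 53.4886133
  N → positive
  λ: degrees = first 3 digits = 159, minutes = 37.92379; 159 + 37.92379/60 = 159.6320632
  E ⇒ keep positive
Point 5:
  Lat: split at 2 digits → 51° and 36.5932′; 51 + 36.5932/60 = 51.6098867
  S → negative
  λ: split at 3 digits → 099° and 25.669′; 99 + 25.669/60 = 99.4278167
  W → negative

1. 89.967080, 178.728883
2. -59.478208, -134.734638
3. 82.335308, -53.288235
4. 53.488613, 159.632063
5. -51.609887, -99.427817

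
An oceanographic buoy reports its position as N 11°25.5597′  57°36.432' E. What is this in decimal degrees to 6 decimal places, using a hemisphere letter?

11.425995° N, 57.607200° E

φ: 25.5597′ = 0.425995°; total 11.4259950
Longitude: 57 + 36.432/60 = 57.6072000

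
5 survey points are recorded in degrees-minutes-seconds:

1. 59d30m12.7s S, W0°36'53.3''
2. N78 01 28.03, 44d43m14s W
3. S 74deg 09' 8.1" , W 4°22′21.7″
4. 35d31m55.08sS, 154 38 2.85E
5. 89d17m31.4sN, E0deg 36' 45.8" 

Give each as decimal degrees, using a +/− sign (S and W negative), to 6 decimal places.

Point 1:
  φ: 59° + 30/60 + 12.7/3600 = 59 + 0.500000 + 0.003528 = 59.5035278
  S → negative
  Longitude: 0° + 36/60 + 53.3/3600 = 0 + 0.600000 + 0.014806 = 0.6148056
  W ⇒ negate
Point 2:
  Latitude: 78° + 1/60 + 28.03/3600 = 78 + 0.016667 + 0.007786 = 78.0244528
  N ⇒ keep positive
  Lon: 44° + 43/60 + 14/3600 = 44 + 0.716667 + 0.003889 = 44.7205556
  hemisphere W, so the sign is −
Point 3:
  Lat: 9′ + 8.1″ = 9.13500′; 74 + 9.13500/60 = 74.1522500
  hemisphere S, so the sign is −
  λ: 4° + 22/60 + 21.7/3600 = 4 + 0.366667 + 0.006028 = 4.3726944
  hemisphere W, so the sign is −
Point 4:
  Lat: 35° + 31/60 + 55.08/3600 = 35 + 0.516667 + 0.015300 = 35.5319667
  S ⇒ negate
  Longitude: 154° + 38/60 + 2.85/3600 = 154 + 0.633333 + 0.000792 = 154.6341250
  E ⇒ keep positive
Point 5:
  Lat: 89° + 17/60 + 31.4/3600 = 89 + 0.283333 + 0.008722 = 89.2920556
  N ⇒ keep positive
  Lon: 0 + 36/60 + 45.8/3600 = 0.6127222
  E ⇒ keep positive

1. -59.503528, -0.614806
2. 78.024453, -44.720556
3. -74.152250, -4.372694
4. -35.531967, 154.634125
5. 89.292056, 0.612722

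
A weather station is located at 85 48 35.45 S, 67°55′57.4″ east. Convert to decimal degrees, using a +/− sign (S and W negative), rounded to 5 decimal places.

-85.80985, 67.93261

Latitude: 48′ + 35.45″ = 48.59083′; 85 + 48.59083/60 = 85.809847
S → negative
Lon: 67° + 55/60 + 57.4/3600 = 67 + 0.916667 + 0.015944 = 67.932611
E ⇒ keep positive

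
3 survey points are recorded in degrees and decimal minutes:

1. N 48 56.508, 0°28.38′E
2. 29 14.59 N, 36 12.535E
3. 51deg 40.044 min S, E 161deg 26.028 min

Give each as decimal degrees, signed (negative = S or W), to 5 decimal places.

Point 1:
  φ: 56.508′ = 0.941800°; total 48.941800
  N ⇒ keep positive
  Lon: 0 + 28.38/60 = 0.473000
  E ⇒ keep positive
Point 2:
  Latitude: 14.59′ = 0.243167°; total 29.243167
  N ⇒ keep positive
  Longitude: 12.535′ = 0.208917°; total 36.208917
  E → positive
Point 3:
  Lat: 40.044′ = 0.667400°; total 51.667400
  S ⇒ negate
  Lon: 26.028′ = 0.433800°; total 161.433800
  E ⇒ keep positive

1. 48.94180, 0.47300
2. 29.24317, 36.20892
3. -51.66740, 161.43380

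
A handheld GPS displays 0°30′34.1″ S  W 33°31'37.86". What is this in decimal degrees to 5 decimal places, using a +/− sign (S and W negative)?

-0.50947, -33.52718

Latitude: 0° + 30/60 + 34.1/3600 = 0 + 0.500000 + 0.009472 = 0.509472
S ⇒ negate
Lon: 31′ + 37.86″ = 31.63100′; 33 + 31.63100/60 = 33.527183
hemisphere W, so the sign is −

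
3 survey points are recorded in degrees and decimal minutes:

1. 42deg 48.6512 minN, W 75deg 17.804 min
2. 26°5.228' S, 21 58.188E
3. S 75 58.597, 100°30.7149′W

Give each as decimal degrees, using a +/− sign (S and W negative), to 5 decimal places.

1. 42.81085, -75.29673
2. -26.08713, 21.96980
3. -75.97662, -100.51192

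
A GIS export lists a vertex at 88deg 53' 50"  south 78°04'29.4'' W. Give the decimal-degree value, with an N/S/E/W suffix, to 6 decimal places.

88.897222° S, 78.074833° W

Latitude: 88 + 53/60 + 50/3600 = 88.8972222
Longitude: 4′ + 29.4″ = 4.49000′; 78 + 4.49000/60 = 78.0748333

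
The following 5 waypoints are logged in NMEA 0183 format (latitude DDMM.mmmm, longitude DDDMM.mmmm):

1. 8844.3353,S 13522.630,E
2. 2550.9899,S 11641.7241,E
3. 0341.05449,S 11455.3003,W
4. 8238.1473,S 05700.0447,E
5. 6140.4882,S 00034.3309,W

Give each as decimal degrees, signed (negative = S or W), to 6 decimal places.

Point 1:
  φ: split at 2 digits → 88° and 44.3353′; 88 + 44.3353/60 = 88.7389217
  S ⇒ negate
  Longitude: split at 3 digits → 135° and 22.63′; 135 + 22.63/60 = 135.3771667
  E → positive
Point 2:
  Lat: degrees = first 2 digits = 25, minutes = 50.9899; 25 + 50.9899/60 = 25.8498317
  S → negative
  λ: split at 3 digits → 116° and 41.7241′; 116 + 41.7241/60 = 116.6954017
  E ⇒ keep positive
Point 3:
  φ: split at 2 digits → 03° and 41.05449′; 3 + 41.05449/60 = 3.6842415
  S → negative
  Longitude: degrees = first 3 digits = 114, minutes = 55.3003; 114 + 55.3003/60 = 114.9216717
  hemisphere W, so the sign is −
Point 4:
  Latitude: split at 2 digits → 82° and 38.1473′; 82 + 38.1473/60 = 82.6357883
  S ⇒ negate
  Longitude: degrees = first 3 digits = 57, minutes = 0.0447; 57 + 0.0447/60 = 57.0007450
  E ⇒ keep positive
Point 5:
  φ: split at 2 digits → 61° and 40.4882′; 61 + 40.4882/60 = 61.6748033
  hemisphere S, so the sign is −
  λ: split at 3 digits → 000° and 34.3309′; 0 + 34.3309/60 = 0.5721817
  hemisphere W, so the sign is −

1. -88.738922, 135.377167
2. -25.849832, 116.695402
3. -3.684242, -114.921672
4. -82.635788, 57.000745
5. -61.674803, -0.572182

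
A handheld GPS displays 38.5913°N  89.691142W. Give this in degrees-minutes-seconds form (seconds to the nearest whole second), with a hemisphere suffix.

Lat: whole degrees 38; 35.47800′ → 35′ and 28.68″
Longitude: 0.691142° → 41.46852′; 0.46852 × 60 = 28.11″

38°35′29″ N, 89°41′28″ W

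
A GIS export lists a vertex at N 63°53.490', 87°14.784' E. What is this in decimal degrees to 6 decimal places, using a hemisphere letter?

63.891500° N, 87.246400° E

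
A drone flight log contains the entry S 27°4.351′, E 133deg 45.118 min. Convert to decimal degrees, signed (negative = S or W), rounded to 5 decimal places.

-27.07252, 133.75197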